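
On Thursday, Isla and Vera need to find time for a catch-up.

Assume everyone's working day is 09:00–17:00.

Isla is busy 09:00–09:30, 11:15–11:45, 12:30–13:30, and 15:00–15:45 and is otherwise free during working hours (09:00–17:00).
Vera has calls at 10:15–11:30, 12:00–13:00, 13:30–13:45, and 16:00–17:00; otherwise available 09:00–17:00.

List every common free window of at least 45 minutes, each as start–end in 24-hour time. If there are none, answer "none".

09:30–10:15, 13:45–15:00

Isla free within 09:00–17:00: 09:30–11:15, 11:45–12:30, 13:30–15:00, 15:45–17:00.
Vera free within 09:00–17:00: 09:00–10:15, 11:30–12:00, 13:00–13:30, 13:45–16:00.
Isla ∩ Vera: 09:30–10:15, 11:45–12:00, 13:45–15:00, 15:45–16:00.
Windows ≥ 45 min: 09:30–10:15, 13:45–15:00.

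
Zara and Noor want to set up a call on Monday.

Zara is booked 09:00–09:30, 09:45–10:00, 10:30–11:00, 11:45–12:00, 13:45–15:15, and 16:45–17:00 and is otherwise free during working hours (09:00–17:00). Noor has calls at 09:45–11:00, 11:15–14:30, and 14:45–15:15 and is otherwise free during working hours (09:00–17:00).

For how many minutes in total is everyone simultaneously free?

120 minutes

Zara free within 09:00–17:00: 09:30–09:45, 10:00–10:30, 11:00–11:45, 12:00–13:45, 15:15–16:45.
Noor free within 09:00–17:00: 09:00–09:45, 11:00–11:15, 14:30–14:45, 15:15–17:00.
Zara ∩ Noor: 09:30–09:45, 11:00–11:15, 15:15–16:45.
Total common minutes: 15 + 15 + 90 = 120.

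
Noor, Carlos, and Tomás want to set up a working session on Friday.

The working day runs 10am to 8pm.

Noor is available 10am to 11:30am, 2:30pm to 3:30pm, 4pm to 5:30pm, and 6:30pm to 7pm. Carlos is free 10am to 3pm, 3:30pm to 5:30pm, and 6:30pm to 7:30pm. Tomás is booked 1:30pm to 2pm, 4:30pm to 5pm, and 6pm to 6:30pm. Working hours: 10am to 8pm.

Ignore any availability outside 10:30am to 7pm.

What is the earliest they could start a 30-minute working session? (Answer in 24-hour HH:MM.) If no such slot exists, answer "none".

Tomás free within 10:00–20:00: 10:00–13:30, 14:00–16:30, 17:00–18:00, 18:30–20:00.
Noor ∩ Carlos: 10:00–11:30, 14:30–15:00, 16:00–17:30, 18:30–19:00.
Noor ∩ Carlos ∩ Tomás: 10:00–11:30, 14:30–15:00, 16:00–16:30, 17:00–17:30, 18:30–19:00.
Restricted to 10:30–19:00: 10:30–11:30, 14:30–15:00, 16:00–16:30, 17:00–17:30, 18:30–19:00.
Windows ≥ 30 min: 10:30–11:30, 14:30–15:00, 16:00–16:30, 17:00–17:30, 18:30–19:00.
Earliest such window starts at 10:30.

10:30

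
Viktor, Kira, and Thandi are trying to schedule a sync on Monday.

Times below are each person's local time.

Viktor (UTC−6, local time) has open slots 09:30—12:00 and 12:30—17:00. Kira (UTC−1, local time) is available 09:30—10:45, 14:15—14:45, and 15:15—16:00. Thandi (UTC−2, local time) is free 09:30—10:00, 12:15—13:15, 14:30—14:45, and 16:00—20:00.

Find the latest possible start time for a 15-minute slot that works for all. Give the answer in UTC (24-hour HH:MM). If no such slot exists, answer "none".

16:30

Viktor → UTC: 15:30–18:00, 18:30–23:00.
Kira → UTC: 10:30–11:45, 15:15–15:45, 16:15–17:00.
Thandi → UTC: 11:30–12:00, 14:15–15:15, 16:30–16:45, 18:00–22:00.
Viktor ∩ Kira: 15:30–15:45, 16:15–17:00.
Viktor ∩ Kira ∩ Thandi: 16:30–16:45.
Windows ≥ 15 min: 16:30–16:45.
Latest start in the last window 16:30–16:45 is 16:45 − 15 min = 16:30.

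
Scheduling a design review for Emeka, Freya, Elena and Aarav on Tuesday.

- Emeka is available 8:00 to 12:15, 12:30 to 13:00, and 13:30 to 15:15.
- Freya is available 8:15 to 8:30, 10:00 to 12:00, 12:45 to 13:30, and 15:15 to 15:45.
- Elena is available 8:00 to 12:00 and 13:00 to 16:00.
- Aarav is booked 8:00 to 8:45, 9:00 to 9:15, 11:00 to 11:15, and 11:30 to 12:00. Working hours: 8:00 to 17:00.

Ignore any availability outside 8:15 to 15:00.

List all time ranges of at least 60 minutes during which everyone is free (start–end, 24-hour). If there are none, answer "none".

Aarav free within 08:00–17:00: 08:45–09:00, 09:15–11:00, 11:15–11:30, 12:00–17:00.
Emeka ∩ Freya: 08:15–08:30, 10:00–12:00, 12:45–13:00.
Emeka ∩ Freya ∩ Elena: 08:15–08:30, 10:00–12:00.
Emeka ∩ Freya ∩ Elena ∩ Aarav: 10:00–11:00, 11:15–11:30.
Restricted to 08:15–15:00: 10:00–11:00, 11:15–11:30.
Windows ≥ 60 min: 10:00–11:00.

10:00–11:00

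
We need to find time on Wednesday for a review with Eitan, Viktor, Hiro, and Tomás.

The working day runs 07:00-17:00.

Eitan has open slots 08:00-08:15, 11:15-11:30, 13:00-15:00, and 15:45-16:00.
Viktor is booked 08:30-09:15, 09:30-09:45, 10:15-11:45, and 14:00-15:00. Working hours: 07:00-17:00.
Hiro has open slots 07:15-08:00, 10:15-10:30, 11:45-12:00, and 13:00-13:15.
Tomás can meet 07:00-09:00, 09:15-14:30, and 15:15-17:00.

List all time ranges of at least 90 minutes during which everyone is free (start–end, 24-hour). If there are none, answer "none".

none

Viktor free within 07:00–17:00: 07:00–08:30, 09:15–09:30, 09:45–10:15, 11:45–14:00, 15:00–17:00.
Eitan ∩ Viktor: 08:00–08:15, 13:00–14:00, 15:45–16:00.
Eitan ∩ Viktor ∩ Hiro: 13:00–13:15.
Eitan ∩ Viktor ∩ Hiro ∩ Tomás: 13:00–13:15.
Windows ≥ 90 min: (none).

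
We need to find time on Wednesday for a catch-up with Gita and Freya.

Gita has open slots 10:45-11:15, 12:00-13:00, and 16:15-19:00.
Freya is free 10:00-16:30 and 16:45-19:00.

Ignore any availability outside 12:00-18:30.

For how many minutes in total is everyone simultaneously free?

180 minutes

Gita ∩ Freya: 10:45–11:15, 12:00–13:00, 16:15–16:30, 16:45–19:00.
Restricted to 12:00–18:30: 12:00–13:00, 16:15–16:30, 16:45–18:30.
Total common minutes: 60 + 15 + 105 = 180.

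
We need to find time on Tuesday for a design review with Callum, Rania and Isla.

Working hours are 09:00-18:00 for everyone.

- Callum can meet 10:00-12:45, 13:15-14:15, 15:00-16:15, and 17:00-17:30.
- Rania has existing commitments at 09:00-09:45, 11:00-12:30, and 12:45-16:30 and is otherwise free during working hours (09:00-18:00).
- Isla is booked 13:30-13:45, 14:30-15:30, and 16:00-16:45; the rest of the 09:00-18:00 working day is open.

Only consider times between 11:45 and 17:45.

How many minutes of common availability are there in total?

Rania free within 09:00–18:00: 09:45–11:00, 12:30–12:45, 16:30–18:00.
Isla free within 09:00–18:00: 09:00–13:30, 13:45–14:30, 15:30–16:00, 16:45–18:00.
Callum ∩ Rania: 10:00–11:00, 12:30–12:45, 17:00–17:30.
Callum ∩ Rania ∩ Isla: 10:00–11:00, 12:30–12:45, 17:00–17:30.
Restricted to 11:45–17:45: 12:30–12:45, 17:00–17:30.
Total common minutes: 15 + 30 = 45.

45 minutes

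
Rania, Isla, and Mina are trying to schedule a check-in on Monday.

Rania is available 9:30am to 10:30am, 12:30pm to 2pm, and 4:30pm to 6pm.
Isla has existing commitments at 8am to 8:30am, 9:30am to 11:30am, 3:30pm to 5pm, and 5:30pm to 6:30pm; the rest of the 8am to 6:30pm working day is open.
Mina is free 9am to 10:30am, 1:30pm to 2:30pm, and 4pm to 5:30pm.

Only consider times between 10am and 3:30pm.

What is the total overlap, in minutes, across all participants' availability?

Isla free within 08:00–18:30: 08:30–09:30, 11:30–15:30, 17:00–17:30.
Rania ∩ Isla: 12:30–14:00, 17:00–17:30.
Rania ∩ Isla ∩ Mina: 13:30–14:00, 17:00–17:30.
Restricted to 10:00–15:30: 13:30–14:00.
Total common minutes: 30.

30 minutes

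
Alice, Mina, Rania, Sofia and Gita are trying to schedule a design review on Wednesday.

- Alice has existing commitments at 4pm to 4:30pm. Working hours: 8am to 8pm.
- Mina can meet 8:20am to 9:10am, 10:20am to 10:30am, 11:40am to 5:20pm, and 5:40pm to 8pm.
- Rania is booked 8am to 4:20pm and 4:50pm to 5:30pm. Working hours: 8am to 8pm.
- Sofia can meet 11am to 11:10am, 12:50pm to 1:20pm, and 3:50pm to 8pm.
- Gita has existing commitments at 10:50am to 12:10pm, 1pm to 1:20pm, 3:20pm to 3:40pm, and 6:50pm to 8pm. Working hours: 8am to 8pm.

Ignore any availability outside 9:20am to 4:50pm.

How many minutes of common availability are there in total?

20 minutes

Alice free within 08:00–20:00: 08:00–16:00, 16:30–20:00.
Rania free within 08:00–20:00: 16:20–16:50, 17:30–20:00.
Gita free within 08:00–20:00: 08:00–10:50, 12:10–13:00, 13:20–15:20, 15:40–18:50.
Alice ∩ Mina: 08:20–09:10, 10:20–10:30, 11:40–16:00, 16:30–17:20, 17:40–20:00.
Alice ∩ Mina ∩ Rania: 16:30–16:50, 17:40–20:00.
Alice ∩ Mina ∩ Rania ∩ Sofia: 16:30–16:50, 17:40–20:00.
Alice ∩ Mina ∩ Rania ∩ Sofia ∩ Gita: 16:30–16:50, 17:40–18:50.
Restricted to 09:20–16:50: 16:30–16:50.
Total common minutes: 20.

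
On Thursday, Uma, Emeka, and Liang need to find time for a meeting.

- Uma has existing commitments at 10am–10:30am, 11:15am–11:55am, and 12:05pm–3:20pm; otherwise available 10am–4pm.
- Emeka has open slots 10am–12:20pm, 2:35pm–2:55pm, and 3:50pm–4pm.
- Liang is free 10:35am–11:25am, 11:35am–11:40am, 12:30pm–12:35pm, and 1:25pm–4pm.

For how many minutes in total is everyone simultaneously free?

50 minutes

Uma free within 10:00–16:00: 10:30–11:15, 11:55–12:05, 15:20–16:00.
Uma ∩ Emeka: 10:30–11:15, 11:55–12:05, 15:50–16:00.
Uma ∩ Emeka ∩ Liang: 10:35–11:15, 15:50–16:00.
Total common minutes: 40 + 10 = 50.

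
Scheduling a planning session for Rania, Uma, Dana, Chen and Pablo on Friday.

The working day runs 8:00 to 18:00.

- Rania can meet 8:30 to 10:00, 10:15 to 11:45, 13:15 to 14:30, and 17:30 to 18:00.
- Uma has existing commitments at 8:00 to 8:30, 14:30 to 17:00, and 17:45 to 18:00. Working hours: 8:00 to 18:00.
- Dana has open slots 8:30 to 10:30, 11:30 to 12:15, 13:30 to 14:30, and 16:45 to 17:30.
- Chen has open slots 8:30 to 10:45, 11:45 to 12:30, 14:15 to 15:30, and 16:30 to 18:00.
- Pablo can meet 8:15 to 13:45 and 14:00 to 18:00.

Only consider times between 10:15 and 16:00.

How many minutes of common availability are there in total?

Uma free within 08:00–18:00: 08:30–14:30, 17:00–17:45.
Rania ∩ Uma: 08:30–10:00, 10:15–11:45, 13:15–14:30, 17:30–17:45.
Rania ∩ Uma ∩ Dana: 08:30–10:00, 10:15–10:30, 11:30–11:45, 13:30–14:30.
Rania ∩ Uma ∩ Dana ∩ Chen: 08:30–10:00, 10:15–10:30, 14:15–14:30.
Rania ∩ Uma ∩ Dana ∩ Chen ∩ Pablo: 08:30–10:00, 10:15–10:30, 14:15–14:30.
Restricted to 10:15–16:00: 10:15–10:30, 14:15–14:30.
Total common minutes: 15 + 15 = 30.

30 minutes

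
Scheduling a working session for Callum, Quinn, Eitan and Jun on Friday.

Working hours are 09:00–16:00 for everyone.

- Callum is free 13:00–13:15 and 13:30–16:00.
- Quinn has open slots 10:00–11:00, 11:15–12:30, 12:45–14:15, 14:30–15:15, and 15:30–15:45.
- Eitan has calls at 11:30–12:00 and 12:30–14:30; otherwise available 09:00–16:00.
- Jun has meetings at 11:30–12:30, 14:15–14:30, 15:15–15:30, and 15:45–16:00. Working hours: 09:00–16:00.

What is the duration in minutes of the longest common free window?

45 minutes

Eitan free within 09:00–16:00: 09:00–11:30, 12:00–12:30, 14:30–16:00.
Jun free within 09:00–16:00: 09:00–11:30, 12:30–14:15, 14:30–15:15, 15:30–15:45.
Callum ∩ Quinn: 13:00–13:15, 13:30–14:15, 14:30–15:15, 15:30–15:45.
Callum ∩ Quinn ∩ Eitan: 14:30–15:15, 15:30–15:45.
Callum ∩ Quinn ∩ Eitan ∩ Jun: 14:30–15:15, 15:30–15:45.
Common window lengths: 45, 15 min; longest is 45.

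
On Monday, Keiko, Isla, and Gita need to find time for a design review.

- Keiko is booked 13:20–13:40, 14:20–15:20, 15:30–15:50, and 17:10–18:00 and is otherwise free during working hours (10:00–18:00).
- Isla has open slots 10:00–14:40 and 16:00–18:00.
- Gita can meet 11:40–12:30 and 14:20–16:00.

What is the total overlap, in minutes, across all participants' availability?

Keiko free within 10:00–18:00: 10:00–13:20, 13:40–14:20, 15:20–15:30, 15:50–17:10.
Keiko ∩ Isla: 10:00–13:20, 13:40–14:20, 16:00–17:10.
Keiko ∩ Isla ∩ Gita: 11:40–12:30.
Total common minutes: 50.

50 minutes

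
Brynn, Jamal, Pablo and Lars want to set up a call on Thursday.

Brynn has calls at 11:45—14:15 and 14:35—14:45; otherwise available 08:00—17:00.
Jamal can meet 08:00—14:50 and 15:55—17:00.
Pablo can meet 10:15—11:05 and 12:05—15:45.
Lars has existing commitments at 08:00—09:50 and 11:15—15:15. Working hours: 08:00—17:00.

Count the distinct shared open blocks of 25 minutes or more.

Brynn free within 08:00–17:00: 08:00–11:45, 14:15–14:35, 14:45–17:00.
Lars free within 08:00–17:00: 09:50–11:15, 15:15–17:00.
Brynn ∩ Jamal: 08:00–11:45, 14:15–14:35, 14:45–14:50, 15:55–17:00.
Brynn ∩ Jamal ∩ Pablo: 10:15–11:05, 14:15–14:35, 14:45–14:50.
Brynn ∩ Jamal ∩ Pablo ∩ Lars: 10:15–11:05.
Windows ≥ 25 min: 10:15–11:05.
That's 1 window.

1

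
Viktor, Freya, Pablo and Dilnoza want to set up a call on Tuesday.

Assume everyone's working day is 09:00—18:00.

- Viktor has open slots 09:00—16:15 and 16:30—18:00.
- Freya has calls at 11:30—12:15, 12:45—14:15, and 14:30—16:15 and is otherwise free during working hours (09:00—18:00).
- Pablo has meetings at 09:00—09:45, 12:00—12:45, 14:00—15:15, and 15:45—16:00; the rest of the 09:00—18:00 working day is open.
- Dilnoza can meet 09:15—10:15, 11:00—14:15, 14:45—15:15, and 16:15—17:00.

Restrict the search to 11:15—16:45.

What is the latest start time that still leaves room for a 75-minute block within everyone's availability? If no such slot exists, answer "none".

Freya free within 09:00–18:00: 09:00–11:30, 12:15–12:45, 14:15–14:30, 16:15–18:00.
Pablo free within 09:00–18:00: 09:45–12:00, 12:45–14:00, 15:15–15:45, 16:00–18:00.
Viktor ∩ Freya: 09:00–11:30, 12:15–12:45, 14:15–14:30, 16:30–18:00.
Viktor ∩ Freya ∩ Pablo: 09:45–11:30, 16:30–18:00.
Viktor ∩ Freya ∩ Pablo ∩ Dilnoza: 09:45–10:15, 11:00–11:30, 16:30–17:00.
Restricted to 11:15–16:45: 11:15–11:30, 16:30–16:45.
Windows ≥ 75 min: (none).

none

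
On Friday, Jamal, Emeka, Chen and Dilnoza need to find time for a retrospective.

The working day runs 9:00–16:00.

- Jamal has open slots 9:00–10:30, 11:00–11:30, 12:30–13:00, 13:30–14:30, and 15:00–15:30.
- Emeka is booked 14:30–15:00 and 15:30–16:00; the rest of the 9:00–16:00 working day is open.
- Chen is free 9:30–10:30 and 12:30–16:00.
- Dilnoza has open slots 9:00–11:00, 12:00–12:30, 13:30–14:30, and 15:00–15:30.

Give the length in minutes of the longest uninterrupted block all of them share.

60 minutes

Emeka free within 09:00–16:00: 09:00–14:30, 15:00–15:30.
Jamal ∩ Emeka: 09:00–10:30, 11:00–11:30, 12:30–13:00, 13:30–14:30, 15:00–15:30.
Jamal ∩ Emeka ∩ Chen: 09:30–10:30, 12:30–13:00, 13:30–14:30, 15:00–15:30.
Jamal ∩ Emeka ∩ Chen ∩ Dilnoza: 09:30–10:30, 13:30–14:30, 15:00–15:30.
Common window lengths: 60, 60, 30 min; longest is 60.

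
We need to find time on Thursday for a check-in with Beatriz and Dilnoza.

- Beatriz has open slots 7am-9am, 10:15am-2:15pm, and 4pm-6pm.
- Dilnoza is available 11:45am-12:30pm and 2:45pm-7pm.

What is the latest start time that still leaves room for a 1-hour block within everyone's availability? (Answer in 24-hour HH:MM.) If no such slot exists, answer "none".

Beatriz ∩ Dilnoza: 11:45–12:30, 16:00–18:00.
Windows ≥ 60 min: 16:00–18:00.
Latest start in the last window 16:00–18:00 is 18:00 − 60 min = 17:00.

17:00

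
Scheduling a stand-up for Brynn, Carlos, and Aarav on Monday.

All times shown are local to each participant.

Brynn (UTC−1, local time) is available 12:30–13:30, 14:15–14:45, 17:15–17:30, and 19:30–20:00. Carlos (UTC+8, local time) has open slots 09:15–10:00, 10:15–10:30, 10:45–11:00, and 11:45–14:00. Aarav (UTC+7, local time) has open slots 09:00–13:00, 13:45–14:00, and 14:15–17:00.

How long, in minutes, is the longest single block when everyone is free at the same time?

0 minutes

Brynn → UTC: 13:30–14:30, 15:15–15:45, 18:15–18:30, 20:30–21:00.
Carlos → UTC: 01:15–02:00, 02:15–02:30, 02:45–03:00, 03:45–06:00.
Aarav → UTC: 02:00–06:00, 06:45–07:00, 07:15–10:00.
Brynn ∩ Carlos: (none).
Brynn ∩ Carlos ∩ Aarav: (none).
No common window.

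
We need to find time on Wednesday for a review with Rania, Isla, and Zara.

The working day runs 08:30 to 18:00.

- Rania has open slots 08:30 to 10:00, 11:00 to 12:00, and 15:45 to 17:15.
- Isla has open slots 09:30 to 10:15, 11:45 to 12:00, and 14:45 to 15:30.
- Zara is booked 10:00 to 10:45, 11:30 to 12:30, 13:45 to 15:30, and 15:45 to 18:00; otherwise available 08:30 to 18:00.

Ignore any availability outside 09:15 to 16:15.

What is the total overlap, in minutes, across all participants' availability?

30 minutes

Zara free within 08:30–18:00: 08:30–10:00, 10:45–11:30, 12:30–13:45, 15:30–15:45.
Rania ∩ Isla: 09:30–10:00, 11:45–12:00.
Rania ∩ Isla ∩ Zara: 09:30–10:00.
Restricted to 09:15–16:15: 09:30–10:00.
Total common minutes: 30.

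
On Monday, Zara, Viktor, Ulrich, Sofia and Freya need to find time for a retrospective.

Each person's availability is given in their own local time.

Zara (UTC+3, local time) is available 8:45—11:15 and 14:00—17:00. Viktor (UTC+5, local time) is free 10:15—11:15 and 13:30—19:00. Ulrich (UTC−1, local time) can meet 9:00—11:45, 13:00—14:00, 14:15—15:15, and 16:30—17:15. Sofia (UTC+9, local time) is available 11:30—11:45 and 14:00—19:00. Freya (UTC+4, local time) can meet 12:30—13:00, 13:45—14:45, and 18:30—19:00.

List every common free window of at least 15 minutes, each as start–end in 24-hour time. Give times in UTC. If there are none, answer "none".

Zara → UTC: 05:45–08:15, 11:00–14:00.
Viktor → UTC: 05:15–06:15, 08:30–14:00.
Ulrich → UTC: 10:00–12:45, 14:00–15:00, 15:15–16:15, 17:30–18:15.
Sofia → UTC: 02:30–02:45, 05:00–10:00.
Freya → UTC: 08:30–09:00, 09:45–10:45, 14:30–15:00.
Zara ∩ Viktor: 05:45–06:15, 11:00–14:00.
Zara ∩ Viktor ∩ Ulrich: 11:00–12:45.
Zara ∩ Viktor ∩ Ulrich ∩ Sofia: (none).
Zara ∩ Viktor ∩ Ulrich ∩ Sofia ∩ Freya: (none).
Windows ≥ 15 min: (none).

none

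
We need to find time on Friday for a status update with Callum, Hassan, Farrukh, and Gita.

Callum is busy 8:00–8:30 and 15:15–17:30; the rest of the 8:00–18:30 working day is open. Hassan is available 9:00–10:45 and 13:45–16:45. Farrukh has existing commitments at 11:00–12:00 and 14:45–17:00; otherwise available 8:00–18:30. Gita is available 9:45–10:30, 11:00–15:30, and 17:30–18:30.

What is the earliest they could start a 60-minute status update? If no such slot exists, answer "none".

Callum free within 08:00–18:30: 08:30–15:15, 17:30–18:30.
Farrukh free within 08:00–18:30: 08:00–11:00, 12:00–14:45, 17:00–18:30.
Callum ∩ Hassan: 09:00–10:45, 13:45–15:15.
Callum ∩ Hassan ∩ Farrukh: 09:00–10:45, 13:45–14:45.
Callum ∩ Hassan ∩ Farrukh ∩ Gita: 09:45–10:30, 13:45–14:45.
Windows ≥ 60 min: 13:45–14:45.
Earliest such window starts at 13:45.

13:45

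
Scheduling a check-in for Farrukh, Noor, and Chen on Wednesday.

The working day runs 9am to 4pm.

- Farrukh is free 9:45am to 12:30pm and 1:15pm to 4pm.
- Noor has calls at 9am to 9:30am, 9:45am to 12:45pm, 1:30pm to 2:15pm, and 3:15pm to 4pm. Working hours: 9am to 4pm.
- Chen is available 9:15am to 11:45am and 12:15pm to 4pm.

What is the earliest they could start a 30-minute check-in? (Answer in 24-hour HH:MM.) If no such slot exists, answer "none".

Noor free within 09:00–16:00: 09:30–09:45, 12:45–13:30, 14:15–15:15.
Farrukh ∩ Noor: 13:15–13:30, 14:15–15:15.
Farrukh ∩ Noor ∩ Chen: 13:15–13:30, 14:15–15:15.
Windows ≥ 30 min: 14:15–15:15.
Earliest such window starts at 14:15.

14:15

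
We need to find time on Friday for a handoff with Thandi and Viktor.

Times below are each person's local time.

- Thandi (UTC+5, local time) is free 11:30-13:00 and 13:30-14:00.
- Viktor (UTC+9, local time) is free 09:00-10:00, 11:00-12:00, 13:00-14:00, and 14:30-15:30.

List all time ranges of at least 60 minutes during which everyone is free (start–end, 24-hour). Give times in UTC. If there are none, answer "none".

none

Thandi → UTC: 06:30–08:00, 08:30–09:00.
Viktor → UTC: 00:00–01:00, 02:00–03:00, 04:00–05:00, 05:30–06:30.
Thandi ∩ Viktor: (none).
Windows ≥ 60 min: (none).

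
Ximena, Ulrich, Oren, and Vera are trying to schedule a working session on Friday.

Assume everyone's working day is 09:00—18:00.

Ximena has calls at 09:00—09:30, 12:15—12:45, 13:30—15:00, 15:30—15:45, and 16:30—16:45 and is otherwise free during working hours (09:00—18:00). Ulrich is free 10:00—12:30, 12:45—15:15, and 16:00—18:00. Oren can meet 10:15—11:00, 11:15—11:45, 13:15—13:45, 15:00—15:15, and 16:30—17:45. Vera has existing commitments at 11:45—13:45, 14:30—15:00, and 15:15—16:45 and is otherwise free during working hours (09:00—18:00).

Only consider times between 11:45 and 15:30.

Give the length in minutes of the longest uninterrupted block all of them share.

Ximena free within 09:00–18:00: 09:30–12:15, 12:45–13:30, 15:00–15:30, 15:45–16:30, 16:45–18:00.
Vera free within 09:00–18:00: 09:00–11:45, 13:45–14:30, 15:00–15:15, 16:45–18:00.
Ximena ∩ Ulrich: 10:00–12:15, 12:45–13:30, 15:00–15:15, 16:00–16:30, 16:45–18:00.
Ximena ∩ Ulrich ∩ Oren: 10:15–11:00, 11:15–11:45, 13:15–13:30, 15:00–15:15, 16:45–17:45.
Ximena ∩ Ulrich ∩ Oren ∩ Vera: 10:15–11:00, 11:15–11:45, 15:00–15:15, 16:45–17:45.
Restricted to 11:45–15:30: 15:00–15:15.
Single common window of 15 minutes.

15 minutes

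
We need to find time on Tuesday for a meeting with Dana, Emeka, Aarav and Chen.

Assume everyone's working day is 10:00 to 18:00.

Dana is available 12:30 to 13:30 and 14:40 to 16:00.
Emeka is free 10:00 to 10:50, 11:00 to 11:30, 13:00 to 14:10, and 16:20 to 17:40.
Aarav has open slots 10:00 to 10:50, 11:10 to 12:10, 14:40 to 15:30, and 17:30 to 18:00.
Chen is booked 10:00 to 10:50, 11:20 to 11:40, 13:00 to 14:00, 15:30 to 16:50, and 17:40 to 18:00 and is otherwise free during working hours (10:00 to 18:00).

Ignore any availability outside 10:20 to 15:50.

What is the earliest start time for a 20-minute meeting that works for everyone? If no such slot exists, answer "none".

none

Chen free within 10:00–18:00: 10:50–11:20, 11:40–13:00, 14:00–15:30, 16:50–17:40.
Dana ∩ Emeka: 13:00–13:30.
Dana ∩ Emeka ∩ Aarav: (none).
Dana ∩ Emeka ∩ Aarav ∩ Chen: (none).
Restricted to 10:20–15:50: (none).
Windows ≥ 20 min: (none).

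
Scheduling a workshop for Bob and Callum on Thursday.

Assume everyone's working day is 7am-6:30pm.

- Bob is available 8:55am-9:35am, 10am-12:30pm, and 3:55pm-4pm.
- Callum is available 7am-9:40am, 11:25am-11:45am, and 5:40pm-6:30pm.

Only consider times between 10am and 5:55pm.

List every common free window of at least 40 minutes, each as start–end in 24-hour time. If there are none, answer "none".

none

Bob ∩ Callum: 08:55–09:35, 11:25–11:45.
Restricted to 10:00–17:55: 11:25–11:45.
Windows ≥ 40 min: (none).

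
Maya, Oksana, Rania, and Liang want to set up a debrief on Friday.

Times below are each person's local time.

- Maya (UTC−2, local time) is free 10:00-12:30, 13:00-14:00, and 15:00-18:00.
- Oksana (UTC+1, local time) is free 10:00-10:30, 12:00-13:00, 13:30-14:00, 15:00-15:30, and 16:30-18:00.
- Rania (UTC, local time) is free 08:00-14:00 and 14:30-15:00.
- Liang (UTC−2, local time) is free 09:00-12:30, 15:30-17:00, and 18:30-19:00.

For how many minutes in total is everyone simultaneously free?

Maya → UTC: 12:00–14:30, 15:00–16:00, 17:00–20:00.
Oksana → UTC: 09:00–09:30, 11:00–12:00, 12:30–13:00, 14:00–14:30, 15:30–17:00.
Rania → UTC: 08:00–14:00, 14:30–15:00.
Liang → UTC: 11:00–14:30, 17:30–19:00, 20:30–21:00.
Maya ∩ Oksana: 12:30–13:00, 14:00–14:30, 15:30–16:00.
Maya ∩ Oksana ∩ Rania: 12:30–13:00.
Maya ∩ Oksana ∩ Rania ∩ Liang: 12:30–13:00.
Total common minutes: 30.

30 minutes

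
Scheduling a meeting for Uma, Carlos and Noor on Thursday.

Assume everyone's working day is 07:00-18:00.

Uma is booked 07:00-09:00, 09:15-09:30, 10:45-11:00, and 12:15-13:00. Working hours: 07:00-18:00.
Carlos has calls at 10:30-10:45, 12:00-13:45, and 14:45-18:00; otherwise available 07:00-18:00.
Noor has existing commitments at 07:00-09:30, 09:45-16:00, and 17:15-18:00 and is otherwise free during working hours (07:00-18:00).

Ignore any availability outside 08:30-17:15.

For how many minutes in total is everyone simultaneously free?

Uma free within 07:00–18:00: 09:00–09:15, 09:30–10:45, 11:00–12:15, 13:00–18:00.
Carlos free within 07:00–18:00: 07:00–10:30, 10:45–12:00, 13:45–14:45.
Noor free within 07:00–18:00: 09:30–09:45, 16:00–17:15.
Uma ∩ Carlos: 09:00–09:15, 09:30–10:30, 11:00–12:00, 13:45–14:45.
Uma ∩ Carlos ∩ Noor: 09:30–09:45.
Restricted to 08:30–17:15: 09:30–09:45.
Total common minutes: 15.

15 minutes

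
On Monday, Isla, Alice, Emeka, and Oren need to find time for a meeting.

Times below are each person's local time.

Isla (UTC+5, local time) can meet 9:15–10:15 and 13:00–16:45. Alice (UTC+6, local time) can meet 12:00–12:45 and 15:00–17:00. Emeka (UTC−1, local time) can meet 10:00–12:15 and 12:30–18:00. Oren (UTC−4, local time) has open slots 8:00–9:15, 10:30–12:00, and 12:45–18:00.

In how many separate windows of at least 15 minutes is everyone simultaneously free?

0

Isla → UTC: 04:15–05:15, 08:00–11:45.
Alice → UTC: 06:00–06:45, 09:00–11:00.
Emeka → UTC: 11:00–13:15, 13:30–19:00.
Oren → UTC: 12:00–13:15, 14:30–16:00, 16:45–22:00.
Isla ∩ Alice: 09:00–11:00.
Isla ∩ Alice ∩ Emeka: (none).
Isla ∩ Alice ∩ Emeka ∩ Oren: (none).
Windows ≥ 15 min: (none).
That's 0 windows.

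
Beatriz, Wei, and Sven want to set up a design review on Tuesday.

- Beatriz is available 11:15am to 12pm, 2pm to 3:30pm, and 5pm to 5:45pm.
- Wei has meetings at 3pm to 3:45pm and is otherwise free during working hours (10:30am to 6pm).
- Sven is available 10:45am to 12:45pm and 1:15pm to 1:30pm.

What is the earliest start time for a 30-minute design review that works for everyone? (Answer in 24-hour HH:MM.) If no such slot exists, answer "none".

Wei free within 10:30–18:00: 10:30–15:00, 15:45–18:00.
Beatriz ∩ Wei: 11:15–12:00, 14:00–15:00, 17:00–17:45.
Beatriz ∩ Wei ∩ Sven: 11:15–12:00.
Windows ≥ 30 min: 11:15–12:00.
Earliest such window starts at 11:15.

11:15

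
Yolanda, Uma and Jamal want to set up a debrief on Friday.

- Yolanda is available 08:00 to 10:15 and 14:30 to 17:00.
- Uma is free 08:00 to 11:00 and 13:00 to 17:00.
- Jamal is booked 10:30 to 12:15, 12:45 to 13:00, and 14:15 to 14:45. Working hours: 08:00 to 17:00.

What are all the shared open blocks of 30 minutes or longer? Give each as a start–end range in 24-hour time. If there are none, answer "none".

Jamal free within 08:00–17:00: 08:00–10:30, 12:15–12:45, 13:00–14:15, 14:45–17:00.
Yolanda ∩ Uma: 08:00–10:15, 14:30–17:00.
Yolanda ∩ Uma ∩ Jamal: 08:00–10:15, 14:45–17:00.
Windows ≥ 30 min: 08:00–10:15, 14:45–17:00.

08:00–10:15, 14:45–17:00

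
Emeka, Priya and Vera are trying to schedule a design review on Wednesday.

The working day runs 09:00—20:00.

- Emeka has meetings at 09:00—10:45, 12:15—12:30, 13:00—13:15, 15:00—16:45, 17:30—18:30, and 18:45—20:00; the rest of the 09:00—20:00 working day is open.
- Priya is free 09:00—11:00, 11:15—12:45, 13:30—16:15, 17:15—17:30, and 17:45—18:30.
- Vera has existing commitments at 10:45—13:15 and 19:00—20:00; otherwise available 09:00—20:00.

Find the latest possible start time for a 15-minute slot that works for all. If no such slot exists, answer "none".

Emeka free within 09:00–20:00: 10:45–12:15, 12:30–13:00, 13:15–15:00, 16:45–17:30, 18:30–18:45.
Vera free within 09:00–20:00: 09:00–10:45, 13:15–19:00.
Emeka ∩ Priya: 10:45–11:00, 11:15–12:15, 12:30–12:45, 13:30–15:00, 17:15–17:30.
Emeka ∩ Priya ∩ Vera: 13:30–15:00, 17:15–17:30.
Windows ≥ 15 min: 13:30–15:00, 17:15–17:30.
Latest start in the last window 17:15–17:30 is 17:30 − 15 min = 17:15.

17:15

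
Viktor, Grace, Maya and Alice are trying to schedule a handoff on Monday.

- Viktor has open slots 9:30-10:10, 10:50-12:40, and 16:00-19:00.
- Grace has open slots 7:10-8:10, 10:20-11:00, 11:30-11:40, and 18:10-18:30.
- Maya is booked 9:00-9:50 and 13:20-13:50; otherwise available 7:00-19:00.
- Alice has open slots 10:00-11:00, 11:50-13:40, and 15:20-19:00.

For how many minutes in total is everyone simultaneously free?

Maya free within 07:00–19:00: 07:00–09:00, 09:50–13:20, 13:50–19:00.
Viktor ∩ Grace: 10:50–11:00, 11:30–11:40, 18:10–18:30.
Viktor ∩ Grace ∩ Maya: 10:50–11:00, 11:30–11:40, 18:10–18:30.
Viktor ∩ Grace ∩ Maya ∩ Alice: 10:50–11:00, 18:10–18:30.
Total common minutes: 10 + 20 = 30.

30 minutes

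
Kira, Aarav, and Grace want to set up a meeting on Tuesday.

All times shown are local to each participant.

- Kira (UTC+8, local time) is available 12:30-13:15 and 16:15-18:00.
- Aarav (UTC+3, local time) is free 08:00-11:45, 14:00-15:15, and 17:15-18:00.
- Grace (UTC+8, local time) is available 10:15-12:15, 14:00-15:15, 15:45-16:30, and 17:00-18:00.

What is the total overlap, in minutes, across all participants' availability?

Kira → UTC: 04:30–05:15, 08:15–10:00.
Aarav → UTC: 05:00–08:45, 11:00–12:15, 14:15–15:00.
Grace → UTC: 02:15–04:15, 06:00–07:15, 07:45–08:30, 09:00–10:00.
Kira ∩ Aarav: 05:00–05:15, 08:15–08:45.
Kira ∩ Aarav ∩ Grace: 08:15–08:30.
Total common minutes: 15.

15 minutes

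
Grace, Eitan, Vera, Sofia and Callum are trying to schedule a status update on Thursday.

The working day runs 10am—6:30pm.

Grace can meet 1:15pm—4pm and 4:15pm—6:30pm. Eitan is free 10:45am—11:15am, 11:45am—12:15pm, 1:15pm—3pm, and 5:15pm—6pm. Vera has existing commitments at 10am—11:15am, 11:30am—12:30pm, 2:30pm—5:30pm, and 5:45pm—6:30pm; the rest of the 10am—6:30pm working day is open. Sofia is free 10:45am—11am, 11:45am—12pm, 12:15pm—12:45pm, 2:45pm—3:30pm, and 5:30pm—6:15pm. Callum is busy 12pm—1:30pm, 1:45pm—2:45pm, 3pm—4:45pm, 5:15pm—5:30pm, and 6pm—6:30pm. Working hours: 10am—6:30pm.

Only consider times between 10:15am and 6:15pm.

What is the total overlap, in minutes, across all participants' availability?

Vera free within 10:00–18:30: 11:15–11:30, 12:30–14:30, 17:30–17:45.
Callum free within 10:00–18:30: 10:00–12:00, 13:30–13:45, 14:45–15:00, 16:45–17:15, 17:30–18:00.
Grace ∩ Eitan: 13:15–15:00, 17:15–18:00.
Grace ∩ Eitan ∩ Vera: 13:15–14:30, 17:30–17:45.
Grace ∩ Eitan ∩ Vera ∩ Sofia: 17:30–17:45.
Grace ∩ Eitan ∩ Vera ∩ Sofia ∩ Callum: 17:30–17:45.
Restricted to 10:15–18:15: 17:30–17:45.
Total common minutes: 15.

15 minutes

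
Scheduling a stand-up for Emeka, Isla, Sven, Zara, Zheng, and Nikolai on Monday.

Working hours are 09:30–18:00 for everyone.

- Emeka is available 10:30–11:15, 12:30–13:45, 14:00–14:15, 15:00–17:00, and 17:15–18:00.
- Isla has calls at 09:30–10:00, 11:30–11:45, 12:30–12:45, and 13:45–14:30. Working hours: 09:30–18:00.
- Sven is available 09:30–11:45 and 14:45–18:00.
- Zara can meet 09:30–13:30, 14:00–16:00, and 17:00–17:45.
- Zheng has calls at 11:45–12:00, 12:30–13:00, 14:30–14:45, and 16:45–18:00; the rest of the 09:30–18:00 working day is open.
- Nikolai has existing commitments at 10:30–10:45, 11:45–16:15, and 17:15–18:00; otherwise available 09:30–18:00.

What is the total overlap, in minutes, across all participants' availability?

30 minutes

Isla free within 09:30–18:00: 10:00–11:30, 11:45–12:30, 12:45–13:45, 14:30–18:00.
Zheng free within 09:30–18:00: 09:30–11:45, 12:00–12:30, 13:00–14:30, 14:45–16:45.
Nikolai free within 09:30–18:00: 09:30–10:30, 10:45–11:45, 16:15–17:15.
Emeka ∩ Isla: 10:30–11:15, 12:45–13:45, 15:00–17:00, 17:15–18:00.
Emeka ∩ Isla ∩ Sven: 10:30–11:15, 15:00–17:00, 17:15–18:00.
Emeka ∩ Isla ∩ Sven ∩ Zara: 10:30–11:15, 15:00–16:00, 17:15–17:45.
Emeka ∩ Isla ∩ Sven ∩ Zara ∩ Zheng: 10:30–11:15, 15:00–16:00.
Emeka ∩ Isla ∩ Sven ∩ Zara ∩ Zheng ∩ Nikolai: 10:45–11:15.
Total common minutes: 30.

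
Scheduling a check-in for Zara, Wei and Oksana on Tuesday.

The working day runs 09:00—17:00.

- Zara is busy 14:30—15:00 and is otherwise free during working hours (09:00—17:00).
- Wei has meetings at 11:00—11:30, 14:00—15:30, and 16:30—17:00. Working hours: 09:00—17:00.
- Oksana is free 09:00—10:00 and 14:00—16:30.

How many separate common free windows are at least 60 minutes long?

Zara free within 09:00–17:00: 09:00–14:30, 15:00–17:00.
Wei free within 09:00–17:00: 09:00–11:00, 11:30–14:00, 15:30–16:30.
Zara ∩ Wei: 09:00–11:00, 11:30–14:00, 15:30–16:30.
Zara ∩ Wei ∩ Oksana: 09:00–10:00, 15:30–16:30.
Windows ≥ 60 min: 09:00–10:00, 15:30–16:30.
That's 2 windows.

2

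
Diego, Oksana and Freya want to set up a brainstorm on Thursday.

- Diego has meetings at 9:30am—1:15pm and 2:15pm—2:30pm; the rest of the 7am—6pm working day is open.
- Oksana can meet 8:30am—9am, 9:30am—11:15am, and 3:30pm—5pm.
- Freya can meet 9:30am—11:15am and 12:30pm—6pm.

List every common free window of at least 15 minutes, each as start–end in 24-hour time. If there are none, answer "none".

15:30–17:00

Diego free within 07:00–18:00: 07:00–09:30, 13:15–14:15, 14:30–18:00.
Diego ∩ Oksana: 08:30–09:00, 15:30–17:00.
Diego ∩ Oksana ∩ Freya: 15:30–17:00.
Windows ≥ 15 min: 15:30–17:00.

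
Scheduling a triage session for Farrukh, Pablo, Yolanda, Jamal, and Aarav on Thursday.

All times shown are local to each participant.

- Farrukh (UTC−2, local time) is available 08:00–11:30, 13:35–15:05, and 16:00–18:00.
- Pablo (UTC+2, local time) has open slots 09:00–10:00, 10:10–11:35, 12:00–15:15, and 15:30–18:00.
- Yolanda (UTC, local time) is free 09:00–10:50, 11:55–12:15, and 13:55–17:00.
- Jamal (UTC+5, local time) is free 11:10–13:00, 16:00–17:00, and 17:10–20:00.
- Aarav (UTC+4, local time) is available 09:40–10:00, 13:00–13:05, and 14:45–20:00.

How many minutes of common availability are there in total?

Farrukh → UTC: 10:00–13:30, 15:35–17:05, 18:00–20:00.
Pablo → UTC: 07:00–08:00, 08:10–09:35, 10:00–13:15, 13:30–16:00.
Yolanda → UTC: 09:00–10:50, 11:55–12:15, 13:55–17:00.
Jamal → UTC: 06:10–08:00, 11:00–12:00, 12:10–15:00.
Aarav → UTC: 05:40–06:00, 09:00–09:05, 10:45–16:00.
Farrukh ∩ Pablo: 10:00–13:15, 15:35–16:00.
Farrukh ∩ Pablo ∩ Yolanda: 10:00–10:50, 11:55–12:15, 15:35–16:00.
Farrukh ∩ Pablo ∩ Yolanda ∩ Jamal: 11:55–12:00, 12:10–12:15.
Farrukh ∩ Pablo ∩ Yolanda ∩ Jamal ∩ Aarav: 11:55–12:00, 12:10–12:15.
Total common minutes: 5 + 5 = 10.

10 minutes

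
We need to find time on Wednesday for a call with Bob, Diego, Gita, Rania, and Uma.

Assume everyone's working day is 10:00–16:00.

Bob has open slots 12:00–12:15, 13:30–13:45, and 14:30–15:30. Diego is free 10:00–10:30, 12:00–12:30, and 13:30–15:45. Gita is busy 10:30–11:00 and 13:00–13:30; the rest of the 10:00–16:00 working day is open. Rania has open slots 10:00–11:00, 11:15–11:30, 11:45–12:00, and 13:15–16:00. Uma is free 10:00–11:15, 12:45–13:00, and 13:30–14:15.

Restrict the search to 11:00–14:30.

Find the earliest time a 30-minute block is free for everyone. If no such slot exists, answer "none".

none

Gita free within 10:00–16:00: 10:00–10:30, 11:00–13:00, 13:30–16:00.
Bob ∩ Diego: 12:00–12:15, 13:30–13:45, 14:30–15:30.
Bob ∩ Diego ∩ Gita: 12:00–12:15, 13:30–13:45, 14:30–15:30.
Bob ∩ Diego ∩ Gita ∩ Rania: 13:30–13:45, 14:30–15:30.
Bob ∩ Diego ∩ Gita ∩ Rania ∩ Uma: 13:30–13:45.
Restricted to 11:00–14:30: 13:30–13:45.
Windows ≥ 30 min: (none).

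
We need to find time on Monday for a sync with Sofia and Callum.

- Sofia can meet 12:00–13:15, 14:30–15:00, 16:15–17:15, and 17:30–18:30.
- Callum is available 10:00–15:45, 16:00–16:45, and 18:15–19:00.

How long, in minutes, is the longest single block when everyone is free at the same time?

Sofia ∩ Callum: 12:00–13:15, 14:30–15:00, 16:15–16:45, 18:15–18:30.
Common window lengths: 75, 30, 30, 15 min; longest is 75.

75 minutes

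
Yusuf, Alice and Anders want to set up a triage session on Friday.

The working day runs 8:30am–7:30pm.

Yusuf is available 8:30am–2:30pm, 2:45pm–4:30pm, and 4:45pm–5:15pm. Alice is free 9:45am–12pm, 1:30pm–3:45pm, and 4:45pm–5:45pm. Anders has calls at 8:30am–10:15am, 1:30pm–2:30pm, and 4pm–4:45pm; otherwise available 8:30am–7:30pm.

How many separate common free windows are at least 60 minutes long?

Anders free within 08:30–19:30: 10:15–13:30, 14:30–16:00, 16:45–19:30.
Yusuf ∩ Alice: 09:45–12:00, 13:30–14:30, 14:45–15:45, 16:45–17:15.
Yusuf ∩ Alice ∩ Anders: 10:15–12:00, 14:45–15:45, 16:45–17:15.
Windows ≥ 60 min: 10:15–12:00, 14:45–15:45.
That's 2 windows.

2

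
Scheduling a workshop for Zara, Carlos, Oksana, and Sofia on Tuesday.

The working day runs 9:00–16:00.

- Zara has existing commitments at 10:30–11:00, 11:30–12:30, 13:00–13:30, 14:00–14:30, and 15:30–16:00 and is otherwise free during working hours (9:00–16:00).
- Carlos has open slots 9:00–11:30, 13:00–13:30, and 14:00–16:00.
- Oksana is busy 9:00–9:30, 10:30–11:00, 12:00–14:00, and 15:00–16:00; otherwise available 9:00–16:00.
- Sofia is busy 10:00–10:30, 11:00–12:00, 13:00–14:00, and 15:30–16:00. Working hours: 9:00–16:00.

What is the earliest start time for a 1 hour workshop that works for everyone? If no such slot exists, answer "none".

Zara free within 09:00–16:00: 09:00–10:30, 11:00–11:30, 12:30–13:00, 13:30–14:00, 14:30–15:30.
Oksana free within 09:00–16:00: 09:30–10:30, 11:00–12:00, 14:00–15:00.
Sofia free within 09:00–16:00: 09:00–10:00, 10:30–11:00, 12:00–13:00, 14:00–15:30.
Zara ∩ Carlos: 09:00–10:30, 11:00–11:30, 14:30–15:30.
Zara ∩ Carlos ∩ Oksana: 09:30–10:30, 11:00–11:30, 14:30–15:00.
Zara ∩ Carlos ∩ Oksana ∩ Sofia: 09:30–10:00, 14:30–15:00.
Windows ≥ 60 min: (none).

none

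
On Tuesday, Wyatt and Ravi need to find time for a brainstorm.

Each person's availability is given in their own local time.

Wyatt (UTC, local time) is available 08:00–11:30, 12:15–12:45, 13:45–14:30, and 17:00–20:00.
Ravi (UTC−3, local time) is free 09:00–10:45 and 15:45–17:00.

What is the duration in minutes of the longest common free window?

Wyatt → UTC: 08:00–11:30, 12:15–12:45, 13:45–14:30, 17:00–20:00.
Ravi → UTC: 12:00–13:45, 18:45–20:00.
Wyatt ∩ Ravi: 12:15–12:45, 18:45–20:00.
Common window lengths: 30, 75 min; longest is 75.

75 minutes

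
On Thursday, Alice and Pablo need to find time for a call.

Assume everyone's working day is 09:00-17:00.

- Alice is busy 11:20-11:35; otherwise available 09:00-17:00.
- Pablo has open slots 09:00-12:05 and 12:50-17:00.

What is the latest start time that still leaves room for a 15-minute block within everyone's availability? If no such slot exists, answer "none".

16:45

Alice free within 09:00–17:00: 09:00–11:20, 11:35–17:00.
Alice ∩ Pablo: 09:00–11:20, 11:35–12:05, 12:50–17:00.
Windows ≥ 15 min: 09:00–11:20, 11:35–12:05, 12:50–17:00.
Latest start in the last window 12:50–17:00 is 17:00 − 15 min = 16:45.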